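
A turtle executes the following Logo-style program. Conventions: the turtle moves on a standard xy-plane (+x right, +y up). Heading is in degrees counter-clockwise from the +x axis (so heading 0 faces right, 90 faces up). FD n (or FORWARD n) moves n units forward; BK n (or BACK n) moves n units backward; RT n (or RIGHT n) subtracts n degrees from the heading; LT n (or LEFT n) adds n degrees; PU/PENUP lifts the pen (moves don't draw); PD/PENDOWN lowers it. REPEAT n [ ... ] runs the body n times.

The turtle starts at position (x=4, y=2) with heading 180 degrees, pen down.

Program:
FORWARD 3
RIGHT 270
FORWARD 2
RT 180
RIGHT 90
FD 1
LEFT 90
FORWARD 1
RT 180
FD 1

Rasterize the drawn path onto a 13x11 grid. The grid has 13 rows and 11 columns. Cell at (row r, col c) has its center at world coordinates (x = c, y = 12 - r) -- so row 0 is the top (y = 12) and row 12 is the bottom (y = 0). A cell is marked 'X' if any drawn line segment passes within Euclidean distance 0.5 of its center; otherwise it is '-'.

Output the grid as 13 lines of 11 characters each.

Answer: -----------
-----------
-----------
-----------
-----------
-----------
-----------
-----------
-----------
-----------
-XXXX------
-XX--------
-XX--------

Derivation:
Segment 0: (4,2) -> (1,2)
Segment 1: (1,2) -> (1,0)
Segment 2: (1,0) -> (2,0)
Segment 3: (2,0) -> (2,1)
Segment 4: (2,1) -> (2,0)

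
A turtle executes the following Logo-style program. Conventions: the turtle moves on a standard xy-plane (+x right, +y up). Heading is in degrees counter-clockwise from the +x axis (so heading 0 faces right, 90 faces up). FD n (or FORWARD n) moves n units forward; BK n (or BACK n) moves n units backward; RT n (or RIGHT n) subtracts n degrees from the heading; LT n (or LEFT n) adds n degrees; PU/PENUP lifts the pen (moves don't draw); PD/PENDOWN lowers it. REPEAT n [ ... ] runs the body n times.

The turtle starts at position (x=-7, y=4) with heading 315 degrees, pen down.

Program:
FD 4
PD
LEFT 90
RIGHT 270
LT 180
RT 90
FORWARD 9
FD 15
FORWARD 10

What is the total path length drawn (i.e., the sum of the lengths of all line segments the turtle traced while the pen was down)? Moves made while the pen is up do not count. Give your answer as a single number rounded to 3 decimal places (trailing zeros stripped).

Answer: 38

Derivation:
Executing turtle program step by step:
Start: pos=(-7,4), heading=315, pen down
FD 4: (-7,4) -> (-4.172,1.172) [heading=315, draw]
PD: pen down
LT 90: heading 315 -> 45
RT 270: heading 45 -> 135
LT 180: heading 135 -> 315
RT 90: heading 315 -> 225
FD 9: (-4.172,1.172) -> (-10.536,-5.192) [heading=225, draw]
FD 15: (-10.536,-5.192) -> (-21.142,-15.799) [heading=225, draw]
FD 10: (-21.142,-15.799) -> (-28.213,-22.87) [heading=225, draw]
Final: pos=(-28.213,-22.87), heading=225, 4 segment(s) drawn

Segment lengths:
  seg 1: (-7,4) -> (-4.172,1.172), length = 4
  seg 2: (-4.172,1.172) -> (-10.536,-5.192), length = 9
  seg 3: (-10.536,-5.192) -> (-21.142,-15.799), length = 15
  seg 4: (-21.142,-15.799) -> (-28.213,-22.87), length = 10
Total = 38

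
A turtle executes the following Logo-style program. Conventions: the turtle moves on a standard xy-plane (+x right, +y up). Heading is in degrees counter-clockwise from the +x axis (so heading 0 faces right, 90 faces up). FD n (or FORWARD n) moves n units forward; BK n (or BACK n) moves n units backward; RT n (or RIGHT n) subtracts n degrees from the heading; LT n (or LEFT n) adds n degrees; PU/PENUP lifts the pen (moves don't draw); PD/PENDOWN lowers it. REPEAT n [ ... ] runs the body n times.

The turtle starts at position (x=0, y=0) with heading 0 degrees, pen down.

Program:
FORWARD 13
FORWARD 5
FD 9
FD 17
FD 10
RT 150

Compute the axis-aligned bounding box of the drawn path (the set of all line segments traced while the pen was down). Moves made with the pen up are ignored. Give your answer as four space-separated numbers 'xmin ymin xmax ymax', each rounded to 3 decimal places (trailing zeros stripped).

Answer: 0 0 54 0

Derivation:
Executing turtle program step by step:
Start: pos=(0,0), heading=0, pen down
FD 13: (0,0) -> (13,0) [heading=0, draw]
FD 5: (13,0) -> (18,0) [heading=0, draw]
FD 9: (18,0) -> (27,0) [heading=0, draw]
FD 17: (27,0) -> (44,0) [heading=0, draw]
FD 10: (44,0) -> (54,0) [heading=0, draw]
RT 150: heading 0 -> 210
Final: pos=(54,0), heading=210, 5 segment(s) drawn

Segment endpoints: x in {0, 13, 18, 27, 44, 54}, y in {0}
xmin=0, ymin=0, xmax=54, ymax=0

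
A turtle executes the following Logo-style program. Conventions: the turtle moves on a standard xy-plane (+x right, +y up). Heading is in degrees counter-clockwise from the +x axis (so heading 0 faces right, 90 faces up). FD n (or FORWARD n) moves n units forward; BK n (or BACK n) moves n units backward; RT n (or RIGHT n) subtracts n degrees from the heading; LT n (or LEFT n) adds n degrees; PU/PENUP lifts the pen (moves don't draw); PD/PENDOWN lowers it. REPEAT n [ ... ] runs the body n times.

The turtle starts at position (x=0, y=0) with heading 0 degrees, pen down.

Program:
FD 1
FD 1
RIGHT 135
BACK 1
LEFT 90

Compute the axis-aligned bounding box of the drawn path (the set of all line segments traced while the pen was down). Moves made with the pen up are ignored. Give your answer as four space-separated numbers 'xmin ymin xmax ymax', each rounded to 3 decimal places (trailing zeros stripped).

Answer: 0 0 2.707 0.707

Derivation:
Executing turtle program step by step:
Start: pos=(0,0), heading=0, pen down
FD 1: (0,0) -> (1,0) [heading=0, draw]
FD 1: (1,0) -> (2,0) [heading=0, draw]
RT 135: heading 0 -> 225
BK 1: (2,0) -> (2.707,0.707) [heading=225, draw]
LT 90: heading 225 -> 315
Final: pos=(2.707,0.707), heading=315, 3 segment(s) drawn

Segment endpoints: x in {0, 1, 2, 2.707}, y in {0, 0.707}
xmin=0, ymin=0, xmax=2.707, ymax=0.707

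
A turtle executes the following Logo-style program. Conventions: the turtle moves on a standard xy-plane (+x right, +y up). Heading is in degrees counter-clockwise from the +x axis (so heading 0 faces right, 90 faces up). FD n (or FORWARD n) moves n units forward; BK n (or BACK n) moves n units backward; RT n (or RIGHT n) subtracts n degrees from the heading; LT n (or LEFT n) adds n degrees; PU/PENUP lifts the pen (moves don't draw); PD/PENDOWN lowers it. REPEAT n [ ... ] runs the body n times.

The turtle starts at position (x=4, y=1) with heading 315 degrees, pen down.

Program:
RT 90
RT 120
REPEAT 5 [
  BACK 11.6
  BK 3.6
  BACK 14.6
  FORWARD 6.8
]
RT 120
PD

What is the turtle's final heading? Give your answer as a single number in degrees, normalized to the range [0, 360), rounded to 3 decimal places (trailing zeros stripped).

Answer: 345

Derivation:
Executing turtle program step by step:
Start: pos=(4,1), heading=315, pen down
RT 90: heading 315 -> 225
RT 120: heading 225 -> 105
REPEAT 5 [
  -- iteration 1/5 --
  BK 11.6: (4,1) -> (7.002,-10.205) [heading=105, draw]
  BK 3.6: (7.002,-10.205) -> (7.934,-13.682) [heading=105, draw]
  BK 14.6: (7.934,-13.682) -> (11.713,-27.785) [heading=105, draw]
  FD 6.8: (11.713,-27.785) -> (9.953,-21.216) [heading=105, draw]
  -- iteration 2/5 --
  BK 11.6: (9.953,-21.216) -> (12.955,-32.421) [heading=105, draw]
  BK 3.6: (12.955,-32.421) -> (13.887,-35.898) [heading=105, draw]
  BK 14.6: (13.887,-35.898) -> (17.666,-50.001) [heading=105, draw]
  FD 6.8: (17.666,-50.001) -> (15.906,-43.433) [heading=105, draw]
  -- iteration 3/5 --
  BK 11.6: (15.906,-43.433) -> (18.908,-54.637) [heading=105, draw]
  BK 3.6: (18.908,-54.637) -> (19.84,-58.115) [heading=105, draw]
  BK 14.6: (19.84,-58.115) -> (23.618,-72.217) [heading=105, draw]
  FD 6.8: (23.618,-72.217) -> (21.859,-65.649) [heading=105, draw]
  -- iteration 4/5 --
  BK 11.6: (21.859,-65.649) -> (24.861,-76.854) [heading=105, draw]
  BK 3.6: (24.861,-76.854) -> (25.793,-80.331) [heading=105, draw]
  BK 14.6: (25.793,-80.331) -> (29.571,-94.433) [heading=105, draw]
  FD 6.8: (29.571,-94.433) -> (27.811,-87.865) [heading=105, draw]
  -- iteration 5/5 --
  BK 11.6: (27.811,-87.865) -> (30.814,-99.07) [heading=105, draw]
  BK 3.6: (30.814,-99.07) -> (31.745,-102.547) [heading=105, draw]
  BK 14.6: (31.745,-102.547) -> (35.524,-116.65) [heading=105, draw]
  FD 6.8: (35.524,-116.65) -> (33.764,-110.081) [heading=105, draw]
]
RT 120: heading 105 -> 345
PD: pen down
Final: pos=(33.764,-110.081), heading=345, 20 segment(s) drawn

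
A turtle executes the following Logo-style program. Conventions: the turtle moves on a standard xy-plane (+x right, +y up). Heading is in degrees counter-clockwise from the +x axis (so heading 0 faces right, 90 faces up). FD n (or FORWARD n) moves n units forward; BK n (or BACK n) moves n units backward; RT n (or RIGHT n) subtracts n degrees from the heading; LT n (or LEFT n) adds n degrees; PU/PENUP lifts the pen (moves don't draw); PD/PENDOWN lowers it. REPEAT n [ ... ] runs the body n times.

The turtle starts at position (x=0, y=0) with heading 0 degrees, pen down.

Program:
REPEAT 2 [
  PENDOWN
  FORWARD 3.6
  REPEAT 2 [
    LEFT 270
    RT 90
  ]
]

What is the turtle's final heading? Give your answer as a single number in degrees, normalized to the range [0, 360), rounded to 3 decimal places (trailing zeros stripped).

Answer: 0

Derivation:
Executing turtle program step by step:
Start: pos=(0,0), heading=0, pen down
REPEAT 2 [
  -- iteration 1/2 --
  PD: pen down
  FD 3.6: (0,0) -> (3.6,0) [heading=0, draw]
  REPEAT 2 [
    -- iteration 1/2 --
    LT 270: heading 0 -> 270
    RT 90: heading 270 -> 180
    -- iteration 2/2 --
    LT 270: heading 180 -> 90
    RT 90: heading 90 -> 0
  ]
  -- iteration 2/2 --
  PD: pen down
  FD 3.6: (3.6,0) -> (7.2,0) [heading=0, draw]
  REPEAT 2 [
    -- iteration 1/2 --
    LT 270: heading 0 -> 270
    RT 90: heading 270 -> 180
    -- iteration 2/2 --
    LT 270: heading 180 -> 90
    RT 90: heading 90 -> 0
  ]
]
Final: pos=(7.2,0), heading=0, 2 segment(s) drawn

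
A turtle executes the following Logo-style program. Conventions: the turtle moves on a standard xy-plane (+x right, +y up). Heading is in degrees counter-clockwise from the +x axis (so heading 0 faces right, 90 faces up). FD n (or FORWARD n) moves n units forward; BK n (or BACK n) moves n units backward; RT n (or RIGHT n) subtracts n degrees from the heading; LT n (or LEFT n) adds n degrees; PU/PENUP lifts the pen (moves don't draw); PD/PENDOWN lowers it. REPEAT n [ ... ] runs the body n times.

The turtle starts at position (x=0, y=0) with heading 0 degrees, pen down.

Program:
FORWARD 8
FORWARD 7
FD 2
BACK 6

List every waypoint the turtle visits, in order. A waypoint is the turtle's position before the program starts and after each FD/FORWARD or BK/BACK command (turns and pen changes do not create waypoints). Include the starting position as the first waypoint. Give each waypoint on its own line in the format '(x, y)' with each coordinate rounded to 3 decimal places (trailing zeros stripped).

Answer: (0, 0)
(8, 0)
(15, 0)
(17, 0)
(11, 0)

Derivation:
Executing turtle program step by step:
Start: pos=(0,0), heading=0, pen down
FD 8: (0,0) -> (8,0) [heading=0, draw]
FD 7: (8,0) -> (15,0) [heading=0, draw]
FD 2: (15,0) -> (17,0) [heading=0, draw]
BK 6: (17,0) -> (11,0) [heading=0, draw]
Final: pos=(11,0), heading=0, 4 segment(s) drawn
Waypoints (5 total):
(0, 0)
(8, 0)
(15, 0)
(17, 0)
(11, 0)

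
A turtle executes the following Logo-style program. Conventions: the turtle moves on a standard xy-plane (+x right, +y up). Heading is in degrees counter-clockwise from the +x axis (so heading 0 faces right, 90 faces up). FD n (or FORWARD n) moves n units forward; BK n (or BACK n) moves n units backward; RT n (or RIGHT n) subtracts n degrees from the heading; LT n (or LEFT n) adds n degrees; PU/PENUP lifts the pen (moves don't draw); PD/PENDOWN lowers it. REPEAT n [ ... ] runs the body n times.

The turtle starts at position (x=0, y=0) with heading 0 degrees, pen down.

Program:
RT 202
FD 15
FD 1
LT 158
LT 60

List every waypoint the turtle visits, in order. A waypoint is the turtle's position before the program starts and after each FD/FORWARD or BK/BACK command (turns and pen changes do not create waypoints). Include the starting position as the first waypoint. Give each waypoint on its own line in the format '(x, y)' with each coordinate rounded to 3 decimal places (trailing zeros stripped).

Executing turtle program step by step:
Start: pos=(0,0), heading=0, pen down
RT 202: heading 0 -> 158
FD 15: (0,0) -> (-13.908,5.619) [heading=158, draw]
FD 1: (-13.908,5.619) -> (-14.835,5.994) [heading=158, draw]
LT 158: heading 158 -> 316
LT 60: heading 316 -> 16
Final: pos=(-14.835,5.994), heading=16, 2 segment(s) drawn
Waypoints (3 total):
(0, 0)
(-13.908, 5.619)
(-14.835, 5.994)

Answer: (0, 0)
(-13.908, 5.619)
(-14.835, 5.994)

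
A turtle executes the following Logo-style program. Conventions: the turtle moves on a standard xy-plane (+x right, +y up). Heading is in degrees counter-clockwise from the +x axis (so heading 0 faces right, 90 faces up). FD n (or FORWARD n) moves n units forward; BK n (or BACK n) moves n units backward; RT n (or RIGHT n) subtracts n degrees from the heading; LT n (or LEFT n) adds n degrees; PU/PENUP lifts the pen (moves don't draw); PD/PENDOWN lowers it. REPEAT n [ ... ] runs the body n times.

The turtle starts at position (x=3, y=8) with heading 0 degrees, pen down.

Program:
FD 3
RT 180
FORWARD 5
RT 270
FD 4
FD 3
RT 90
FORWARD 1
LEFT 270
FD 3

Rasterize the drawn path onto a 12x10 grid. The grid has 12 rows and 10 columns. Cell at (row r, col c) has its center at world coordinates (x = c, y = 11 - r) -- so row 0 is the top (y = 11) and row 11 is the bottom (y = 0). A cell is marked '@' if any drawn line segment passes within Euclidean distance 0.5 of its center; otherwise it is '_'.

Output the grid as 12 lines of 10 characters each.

Segment 0: (3,8) -> (6,8)
Segment 1: (6,8) -> (1,8)
Segment 2: (1,8) -> (1,4)
Segment 3: (1,4) -> (1,1)
Segment 4: (1,1) -> (0,1)
Segment 5: (0,1) -> (0,4)

Answer: __________
__________
__________
_@@@@@@___
_@________
_@________
_@________
@@________
@@________
@@________
@@________
__________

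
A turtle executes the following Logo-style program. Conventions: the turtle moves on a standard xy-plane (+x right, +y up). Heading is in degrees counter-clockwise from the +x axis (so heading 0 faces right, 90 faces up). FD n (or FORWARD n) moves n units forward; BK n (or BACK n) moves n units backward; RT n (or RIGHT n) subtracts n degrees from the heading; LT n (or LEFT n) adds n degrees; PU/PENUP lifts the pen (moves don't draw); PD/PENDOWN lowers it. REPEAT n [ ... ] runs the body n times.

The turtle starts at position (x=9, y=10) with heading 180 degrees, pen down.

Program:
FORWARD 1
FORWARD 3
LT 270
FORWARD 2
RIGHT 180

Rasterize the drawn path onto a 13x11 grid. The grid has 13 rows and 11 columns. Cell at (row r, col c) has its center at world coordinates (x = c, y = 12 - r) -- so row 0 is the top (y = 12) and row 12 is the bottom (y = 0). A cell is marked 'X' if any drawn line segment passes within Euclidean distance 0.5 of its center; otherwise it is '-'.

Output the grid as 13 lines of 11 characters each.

Answer: -----X-----
-----X-----
-----XXXXX-
-----------
-----------
-----------
-----------
-----------
-----------
-----------
-----------
-----------
-----------

Derivation:
Segment 0: (9,10) -> (8,10)
Segment 1: (8,10) -> (5,10)
Segment 2: (5,10) -> (5,12)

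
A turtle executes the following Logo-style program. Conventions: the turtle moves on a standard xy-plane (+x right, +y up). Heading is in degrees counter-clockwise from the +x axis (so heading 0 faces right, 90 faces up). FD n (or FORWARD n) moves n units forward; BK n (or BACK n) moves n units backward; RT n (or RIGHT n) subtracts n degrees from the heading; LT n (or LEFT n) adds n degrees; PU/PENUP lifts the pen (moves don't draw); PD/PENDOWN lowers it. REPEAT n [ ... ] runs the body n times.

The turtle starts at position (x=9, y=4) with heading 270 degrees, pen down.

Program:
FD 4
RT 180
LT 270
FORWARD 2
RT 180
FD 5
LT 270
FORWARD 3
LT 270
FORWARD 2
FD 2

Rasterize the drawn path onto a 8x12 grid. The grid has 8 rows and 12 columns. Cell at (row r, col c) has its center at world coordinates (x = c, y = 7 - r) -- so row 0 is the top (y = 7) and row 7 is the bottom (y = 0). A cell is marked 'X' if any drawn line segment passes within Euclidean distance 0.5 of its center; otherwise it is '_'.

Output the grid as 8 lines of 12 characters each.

Segment 0: (9,4) -> (9,0)
Segment 1: (9,0) -> (11,-0)
Segment 2: (11,-0) -> (6,0)
Segment 3: (6,0) -> (6,3)
Segment 4: (6,3) -> (8,3)
Segment 5: (8,3) -> (10,3)

Answer: ____________
____________
____________
_________X__
______XXXXX_
______X__X__
______X__X__
______XXXXXX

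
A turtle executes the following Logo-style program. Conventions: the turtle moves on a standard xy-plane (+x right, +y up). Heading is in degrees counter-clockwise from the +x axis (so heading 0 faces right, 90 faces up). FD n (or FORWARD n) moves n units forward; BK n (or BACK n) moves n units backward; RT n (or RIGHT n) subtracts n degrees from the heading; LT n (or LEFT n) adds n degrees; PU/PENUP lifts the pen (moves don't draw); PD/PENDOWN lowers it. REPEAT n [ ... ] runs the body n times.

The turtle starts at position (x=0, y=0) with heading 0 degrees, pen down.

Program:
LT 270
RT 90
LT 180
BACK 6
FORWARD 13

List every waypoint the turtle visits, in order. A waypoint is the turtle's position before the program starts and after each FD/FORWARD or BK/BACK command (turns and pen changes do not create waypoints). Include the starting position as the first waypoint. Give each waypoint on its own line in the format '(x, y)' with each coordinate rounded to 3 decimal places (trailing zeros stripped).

Executing turtle program step by step:
Start: pos=(0,0), heading=0, pen down
LT 270: heading 0 -> 270
RT 90: heading 270 -> 180
LT 180: heading 180 -> 0
BK 6: (0,0) -> (-6,0) [heading=0, draw]
FD 13: (-6,0) -> (7,0) [heading=0, draw]
Final: pos=(7,0), heading=0, 2 segment(s) drawn
Waypoints (3 total):
(0, 0)
(-6, 0)
(7, 0)

Answer: (0, 0)
(-6, 0)
(7, 0)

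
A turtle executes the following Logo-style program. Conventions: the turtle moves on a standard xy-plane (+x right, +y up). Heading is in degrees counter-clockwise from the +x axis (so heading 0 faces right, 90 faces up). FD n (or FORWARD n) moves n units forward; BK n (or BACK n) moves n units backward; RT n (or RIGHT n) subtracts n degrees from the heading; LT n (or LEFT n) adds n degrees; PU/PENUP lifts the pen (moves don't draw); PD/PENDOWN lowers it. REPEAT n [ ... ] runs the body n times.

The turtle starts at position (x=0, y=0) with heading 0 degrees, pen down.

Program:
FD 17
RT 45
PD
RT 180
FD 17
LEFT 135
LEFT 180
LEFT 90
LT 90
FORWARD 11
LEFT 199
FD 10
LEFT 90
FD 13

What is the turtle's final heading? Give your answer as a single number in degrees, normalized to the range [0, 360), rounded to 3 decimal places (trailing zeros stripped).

Executing turtle program step by step:
Start: pos=(0,0), heading=0, pen down
FD 17: (0,0) -> (17,0) [heading=0, draw]
RT 45: heading 0 -> 315
PD: pen down
RT 180: heading 315 -> 135
FD 17: (17,0) -> (4.979,12.021) [heading=135, draw]
LT 135: heading 135 -> 270
LT 180: heading 270 -> 90
LT 90: heading 90 -> 180
LT 90: heading 180 -> 270
FD 11: (4.979,12.021) -> (4.979,1.021) [heading=270, draw]
LT 199: heading 270 -> 109
FD 10: (4.979,1.021) -> (1.724,10.476) [heading=109, draw]
LT 90: heading 109 -> 199
FD 13: (1.724,10.476) -> (-10.568,6.244) [heading=199, draw]
Final: pos=(-10.568,6.244), heading=199, 5 segment(s) drawn

Answer: 199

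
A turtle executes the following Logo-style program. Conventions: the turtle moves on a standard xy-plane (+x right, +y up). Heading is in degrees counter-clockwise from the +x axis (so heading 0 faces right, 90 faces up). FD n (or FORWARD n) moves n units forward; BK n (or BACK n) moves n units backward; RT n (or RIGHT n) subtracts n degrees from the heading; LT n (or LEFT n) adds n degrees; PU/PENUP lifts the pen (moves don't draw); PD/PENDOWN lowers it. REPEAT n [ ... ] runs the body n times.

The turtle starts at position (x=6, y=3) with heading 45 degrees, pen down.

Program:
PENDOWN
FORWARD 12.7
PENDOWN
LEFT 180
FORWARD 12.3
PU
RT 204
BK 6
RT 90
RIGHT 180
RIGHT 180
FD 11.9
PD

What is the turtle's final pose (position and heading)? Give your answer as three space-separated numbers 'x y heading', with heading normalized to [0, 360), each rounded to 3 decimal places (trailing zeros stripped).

Executing turtle program step by step:
Start: pos=(6,3), heading=45, pen down
PD: pen down
FD 12.7: (6,3) -> (14.98,11.98) [heading=45, draw]
PD: pen down
LT 180: heading 45 -> 225
FD 12.3: (14.98,11.98) -> (6.283,3.283) [heading=225, draw]
PU: pen up
RT 204: heading 225 -> 21
BK 6: (6.283,3.283) -> (0.681,1.133) [heading=21, move]
RT 90: heading 21 -> 291
RT 180: heading 291 -> 111
RT 180: heading 111 -> 291
FD 11.9: (0.681,1.133) -> (4.946,-9.977) [heading=291, move]
PD: pen down
Final: pos=(4.946,-9.977), heading=291, 2 segment(s) drawn

Answer: 4.946 -9.977 291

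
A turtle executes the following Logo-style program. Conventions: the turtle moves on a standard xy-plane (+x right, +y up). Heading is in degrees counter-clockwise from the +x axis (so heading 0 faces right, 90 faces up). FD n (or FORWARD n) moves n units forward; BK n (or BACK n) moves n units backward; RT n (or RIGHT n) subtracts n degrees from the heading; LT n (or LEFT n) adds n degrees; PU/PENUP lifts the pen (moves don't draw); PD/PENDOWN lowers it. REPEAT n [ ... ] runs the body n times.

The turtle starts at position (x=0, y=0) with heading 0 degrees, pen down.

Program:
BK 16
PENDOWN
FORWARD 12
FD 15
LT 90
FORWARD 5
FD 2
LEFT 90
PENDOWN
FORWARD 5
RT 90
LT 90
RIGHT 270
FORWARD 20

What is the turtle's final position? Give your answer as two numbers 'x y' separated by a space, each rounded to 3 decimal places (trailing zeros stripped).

Answer: 6 -13

Derivation:
Executing turtle program step by step:
Start: pos=(0,0), heading=0, pen down
BK 16: (0,0) -> (-16,0) [heading=0, draw]
PD: pen down
FD 12: (-16,0) -> (-4,0) [heading=0, draw]
FD 15: (-4,0) -> (11,0) [heading=0, draw]
LT 90: heading 0 -> 90
FD 5: (11,0) -> (11,5) [heading=90, draw]
FD 2: (11,5) -> (11,7) [heading=90, draw]
LT 90: heading 90 -> 180
PD: pen down
FD 5: (11,7) -> (6,7) [heading=180, draw]
RT 90: heading 180 -> 90
LT 90: heading 90 -> 180
RT 270: heading 180 -> 270
FD 20: (6,7) -> (6,-13) [heading=270, draw]
Final: pos=(6,-13), heading=270, 7 segment(s) drawn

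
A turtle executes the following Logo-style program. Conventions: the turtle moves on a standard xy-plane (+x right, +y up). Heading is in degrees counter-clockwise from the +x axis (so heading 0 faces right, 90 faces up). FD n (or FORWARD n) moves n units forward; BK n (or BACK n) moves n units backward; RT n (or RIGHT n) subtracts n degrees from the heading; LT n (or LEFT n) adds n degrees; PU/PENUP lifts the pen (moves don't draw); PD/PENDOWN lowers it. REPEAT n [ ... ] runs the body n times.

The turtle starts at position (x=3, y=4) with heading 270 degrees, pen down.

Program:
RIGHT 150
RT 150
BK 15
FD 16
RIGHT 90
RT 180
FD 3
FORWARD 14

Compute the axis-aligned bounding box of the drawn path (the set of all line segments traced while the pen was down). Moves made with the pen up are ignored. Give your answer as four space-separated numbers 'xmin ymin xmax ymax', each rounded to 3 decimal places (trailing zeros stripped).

Executing turtle program step by step:
Start: pos=(3,4), heading=270, pen down
RT 150: heading 270 -> 120
RT 150: heading 120 -> 330
BK 15: (3,4) -> (-9.99,11.5) [heading=330, draw]
FD 16: (-9.99,11.5) -> (3.866,3.5) [heading=330, draw]
RT 90: heading 330 -> 240
RT 180: heading 240 -> 60
FD 3: (3.866,3.5) -> (5.366,6.098) [heading=60, draw]
FD 14: (5.366,6.098) -> (12.366,18.222) [heading=60, draw]
Final: pos=(12.366,18.222), heading=60, 4 segment(s) drawn

Segment endpoints: x in {-9.99, 3, 3.866, 5.366, 12.366}, y in {3.5, 4, 6.098, 11.5, 18.222}
xmin=-9.99, ymin=3.5, xmax=12.366, ymax=18.222

Answer: -9.99 3.5 12.366 18.222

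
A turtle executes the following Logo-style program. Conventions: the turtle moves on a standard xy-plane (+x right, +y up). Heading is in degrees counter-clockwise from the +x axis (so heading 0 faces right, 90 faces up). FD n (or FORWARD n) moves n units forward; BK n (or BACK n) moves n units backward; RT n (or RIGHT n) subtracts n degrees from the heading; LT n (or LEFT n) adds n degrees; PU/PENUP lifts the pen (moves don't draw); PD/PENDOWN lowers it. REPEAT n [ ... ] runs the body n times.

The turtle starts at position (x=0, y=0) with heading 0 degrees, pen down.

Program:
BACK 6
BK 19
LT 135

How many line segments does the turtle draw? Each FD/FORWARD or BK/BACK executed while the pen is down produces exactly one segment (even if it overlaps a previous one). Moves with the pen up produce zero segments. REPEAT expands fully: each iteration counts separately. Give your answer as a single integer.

Answer: 2

Derivation:
Executing turtle program step by step:
Start: pos=(0,0), heading=0, pen down
BK 6: (0,0) -> (-6,0) [heading=0, draw]
BK 19: (-6,0) -> (-25,0) [heading=0, draw]
LT 135: heading 0 -> 135
Final: pos=(-25,0), heading=135, 2 segment(s) drawn
Segments drawn: 2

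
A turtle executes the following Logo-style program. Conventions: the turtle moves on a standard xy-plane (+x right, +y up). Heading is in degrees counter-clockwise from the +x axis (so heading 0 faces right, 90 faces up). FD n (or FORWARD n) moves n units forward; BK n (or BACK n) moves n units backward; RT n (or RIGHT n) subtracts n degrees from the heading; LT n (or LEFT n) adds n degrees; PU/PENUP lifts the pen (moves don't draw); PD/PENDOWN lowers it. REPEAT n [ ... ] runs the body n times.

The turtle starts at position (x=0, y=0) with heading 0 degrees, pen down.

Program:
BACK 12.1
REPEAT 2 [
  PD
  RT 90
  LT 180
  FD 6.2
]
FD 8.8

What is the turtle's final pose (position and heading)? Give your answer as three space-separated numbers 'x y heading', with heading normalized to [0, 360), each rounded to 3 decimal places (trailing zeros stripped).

Answer: -27.1 6.2 180

Derivation:
Executing turtle program step by step:
Start: pos=(0,0), heading=0, pen down
BK 12.1: (0,0) -> (-12.1,0) [heading=0, draw]
REPEAT 2 [
  -- iteration 1/2 --
  PD: pen down
  RT 90: heading 0 -> 270
  LT 180: heading 270 -> 90
  FD 6.2: (-12.1,0) -> (-12.1,6.2) [heading=90, draw]
  -- iteration 2/2 --
  PD: pen down
  RT 90: heading 90 -> 0
  LT 180: heading 0 -> 180
  FD 6.2: (-12.1,6.2) -> (-18.3,6.2) [heading=180, draw]
]
FD 8.8: (-18.3,6.2) -> (-27.1,6.2) [heading=180, draw]
Final: pos=(-27.1,6.2), heading=180, 4 segment(s) drawn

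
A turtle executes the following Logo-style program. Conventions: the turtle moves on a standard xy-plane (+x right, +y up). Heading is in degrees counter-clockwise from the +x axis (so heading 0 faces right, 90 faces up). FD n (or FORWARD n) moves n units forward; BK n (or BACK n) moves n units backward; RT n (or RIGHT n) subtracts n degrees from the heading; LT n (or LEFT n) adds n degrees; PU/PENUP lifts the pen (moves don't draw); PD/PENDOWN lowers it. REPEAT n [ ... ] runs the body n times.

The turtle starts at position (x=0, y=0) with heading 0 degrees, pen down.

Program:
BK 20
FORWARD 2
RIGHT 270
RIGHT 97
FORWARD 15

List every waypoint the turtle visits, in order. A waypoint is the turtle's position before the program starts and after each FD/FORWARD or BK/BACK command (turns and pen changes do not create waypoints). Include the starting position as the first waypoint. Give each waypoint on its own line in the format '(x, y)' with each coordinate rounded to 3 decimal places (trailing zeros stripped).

Answer: (0, 0)
(-20, 0)
(-18, 0)
(-3.112, -1.828)

Derivation:
Executing turtle program step by step:
Start: pos=(0,0), heading=0, pen down
BK 20: (0,0) -> (-20,0) [heading=0, draw]
FD 2: (-20,0) -> (-18,0) [heading=0, draw]
RT 270: heading 0 -> 90
RT 97: heading 90 -> 353
FD 15: (-18,0) -> (-3.112,-1.828) [heading=353, draw]
Final: pos=(-3.112,-1.828), heading=353, 3 segment(s) drawn
Waypoints (4 total):
(0, 0)
(-20, 0)
(-18, 0)
(-3.112, -1.828)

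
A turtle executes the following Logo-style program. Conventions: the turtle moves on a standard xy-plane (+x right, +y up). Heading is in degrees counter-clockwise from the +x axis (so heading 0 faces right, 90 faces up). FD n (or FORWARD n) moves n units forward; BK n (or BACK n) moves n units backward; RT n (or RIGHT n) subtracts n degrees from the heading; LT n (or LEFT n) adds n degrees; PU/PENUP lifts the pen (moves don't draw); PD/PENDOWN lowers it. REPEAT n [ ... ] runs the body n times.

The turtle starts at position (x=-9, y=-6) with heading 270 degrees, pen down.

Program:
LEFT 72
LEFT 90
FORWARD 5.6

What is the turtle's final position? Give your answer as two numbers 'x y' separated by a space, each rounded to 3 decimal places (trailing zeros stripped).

Executing turtle program step by step:
Start: pos=(-9,-6), heading=270, pen down
LT 72: heading 270 -> 342
LT 90: heading 342 -> 72
FD 5.6: (-9,-6) -> (-7.27,-0.674) [heading=72, draw]
Final: pos=(-7.27,-0.674), heading=72, 1 segment(s) drawn

Answer: -7.27 -0.674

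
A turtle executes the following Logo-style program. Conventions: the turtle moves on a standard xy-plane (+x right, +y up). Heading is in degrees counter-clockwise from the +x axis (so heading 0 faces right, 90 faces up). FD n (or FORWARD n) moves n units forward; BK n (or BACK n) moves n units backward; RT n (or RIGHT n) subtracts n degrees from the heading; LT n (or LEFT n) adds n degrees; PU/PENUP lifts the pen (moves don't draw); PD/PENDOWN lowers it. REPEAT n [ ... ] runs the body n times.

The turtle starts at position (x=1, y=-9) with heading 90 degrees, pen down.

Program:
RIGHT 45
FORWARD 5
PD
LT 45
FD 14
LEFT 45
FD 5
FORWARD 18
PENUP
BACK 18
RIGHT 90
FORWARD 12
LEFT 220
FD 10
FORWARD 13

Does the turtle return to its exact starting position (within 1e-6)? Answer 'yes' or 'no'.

Executing turtle program step by step:
Start: pos=(1,-9), heading=90, pen down
RT 45: heading 90 -> 45
FD 5: (1,-9) -> (4.536,-5.464) [heading=45, draw]
PD: pen down
LT 45: heading 45 -> 90
FD 14: (4.536,-5.464) -> (4.536,8.536) [heading=90, draw]
LT 45: heading 90 -> 135
FD 5: (4.536,8.536) -> (1,12.071) [heading=135, draw]
FD 18: (1,12.071) -> (-11.728,24.799) [heading=135, draw]
PU: pen up
BK 18: (-11.728,24.799) -> (1,12.071) [heading=135, move]
RT 90: heading 135 -> 45
FD 12: (1,12.071) -> (9.485,20.556) [heading=45, move]
LT 220: heading 45 -> 265
FD 10: (9.485,20.556) -> (8.614,10.594) [heading=265, move]
FD 13: (8.614,10.594) -> (7.481,-2.356) [heading=265, move]
Final: pos=(7.481,-2.356), heading=265, 4 segment(s) drawn

Start position: (1, -9)
Final position: (7.481, -2.356)
Distance = 9.281; >= 1e-6 -> NOT closed

Answer: no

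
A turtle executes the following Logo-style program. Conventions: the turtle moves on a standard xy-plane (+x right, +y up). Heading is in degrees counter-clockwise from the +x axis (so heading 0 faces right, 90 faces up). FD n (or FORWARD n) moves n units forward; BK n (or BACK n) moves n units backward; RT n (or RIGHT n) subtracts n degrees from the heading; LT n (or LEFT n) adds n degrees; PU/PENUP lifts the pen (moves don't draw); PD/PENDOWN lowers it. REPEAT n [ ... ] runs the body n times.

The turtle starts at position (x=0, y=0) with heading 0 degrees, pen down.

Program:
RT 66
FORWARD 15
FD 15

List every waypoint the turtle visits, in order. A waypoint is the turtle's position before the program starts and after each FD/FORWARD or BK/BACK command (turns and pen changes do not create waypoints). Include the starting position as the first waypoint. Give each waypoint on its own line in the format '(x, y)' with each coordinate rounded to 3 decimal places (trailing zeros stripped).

Answer: (0, 0)
(6.101, -13.703)
(12.202, -27.406)

Derivation:
Executing turtle program step by step:
Start: pos=(0,0), heading=0, pen down
RT 66: heading 0 -> 294
FD 15: (0,0) -> (6.101,-13.703) [heading=294, draw]
FD 15: (6.101,-13.703) -> (12.202,-27.406) [heading=294, draw]
Final: pos=(12.202,-27.406), heading=294, 2 segment(s) drawn
Waypoints (3 total):
(0, 0)
(6.101, -13.703)
(12.202, -27.406)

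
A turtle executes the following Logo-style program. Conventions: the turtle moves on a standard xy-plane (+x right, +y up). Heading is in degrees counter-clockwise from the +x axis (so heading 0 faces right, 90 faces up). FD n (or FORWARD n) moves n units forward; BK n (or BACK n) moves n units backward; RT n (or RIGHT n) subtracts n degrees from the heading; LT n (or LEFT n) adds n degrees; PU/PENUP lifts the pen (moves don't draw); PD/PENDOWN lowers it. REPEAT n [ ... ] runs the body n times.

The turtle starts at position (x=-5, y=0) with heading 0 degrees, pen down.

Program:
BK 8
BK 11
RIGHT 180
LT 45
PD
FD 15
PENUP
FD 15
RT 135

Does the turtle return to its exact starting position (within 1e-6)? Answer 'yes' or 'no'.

Executing turtle program step by step:
Start: pos=(-5,0), heading=0, pen down
BK 8: (-5,0) -> (-13,0) [heading=0, draw]
BK 11: (-13,0) -> (-24,0) [heading=0, draw]
RT 180: heading 0 -> 180
LT 45: heading 180 -> 225
PD: pen down
FD 15: (-24,0) -> (-34.607,-10.607) [heading=225, draw]
PU: pen up
FD 15: (-34.607,-10.607) -> (-45.213,-21.213) [heading=225, move]
RT 135: heading 225 -> 90
Final: pos=(-45.213,-21.213), heading=90, 3 segment(s) drawn

Start position: (-5, 0)
Final position: (-45.213, -21.213)
Distance = 45.465; >= 1e-6 -> NOT closed

Answer: no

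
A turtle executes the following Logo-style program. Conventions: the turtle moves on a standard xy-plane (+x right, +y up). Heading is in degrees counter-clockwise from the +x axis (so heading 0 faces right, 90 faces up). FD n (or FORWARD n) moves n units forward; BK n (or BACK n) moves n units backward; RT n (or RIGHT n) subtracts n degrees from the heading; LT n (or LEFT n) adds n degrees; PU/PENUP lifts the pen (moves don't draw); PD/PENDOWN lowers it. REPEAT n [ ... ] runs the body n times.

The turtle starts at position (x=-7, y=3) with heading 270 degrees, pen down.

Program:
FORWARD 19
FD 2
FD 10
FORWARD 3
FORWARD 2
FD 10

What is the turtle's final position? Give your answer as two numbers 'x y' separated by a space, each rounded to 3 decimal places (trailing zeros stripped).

Executing turtle program step by step:
Start: pos=(-7,3), heading=270, pen down
FD 19: (-7,3) -> (-7,-16) [heading=270, draw]
FD 2: (-7,-16) -> (-7,-18) [heading=270, draw]
FD 10: (-7,-18) -> (-7,-28) [heading=270, draw]
FD 3: (-7,-28) -> (-7,-31) [heading=270, draw]
FD 2: (-7,-31) -> (-7,-33) [heading=270, draw]
FD 10: (-7,-33) -> (-7,-43) [heading=270, draw]
Final: pos=(-7,-43), heading=270, 6 segment(s) drawn

Answer: -7 -43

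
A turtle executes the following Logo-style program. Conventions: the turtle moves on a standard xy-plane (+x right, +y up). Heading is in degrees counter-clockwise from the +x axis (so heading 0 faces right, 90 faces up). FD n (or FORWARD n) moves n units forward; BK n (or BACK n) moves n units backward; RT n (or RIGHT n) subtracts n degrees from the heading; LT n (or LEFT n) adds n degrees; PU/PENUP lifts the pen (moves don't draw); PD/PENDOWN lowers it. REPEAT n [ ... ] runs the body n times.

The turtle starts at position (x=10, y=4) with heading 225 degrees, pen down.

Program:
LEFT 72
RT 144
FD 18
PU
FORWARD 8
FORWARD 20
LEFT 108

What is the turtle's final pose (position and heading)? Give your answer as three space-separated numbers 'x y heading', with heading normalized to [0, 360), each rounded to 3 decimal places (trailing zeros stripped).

Executing turtle program step by step:
Start: pos=(10,4), heading=225, pen down
LT 72: heading 225 -> 297
RT 144: heading 297 -> 153
FD 18: (10,4) -> (-6.038,12.172) [heading=153, draw]
PU: pen up
FD 8: (-6.038,12.172) -> (-13.166,15.804) [heading=153, move]
FD 20: (-13.166,15.804) -> (-30.986,24.884) [heading=153, move]
LT 108: heading 153 -> 261
Final: pos=(-30.986,24.884), heading=261, 1 segment(s) drawn

Answer: -30.986 24.884 261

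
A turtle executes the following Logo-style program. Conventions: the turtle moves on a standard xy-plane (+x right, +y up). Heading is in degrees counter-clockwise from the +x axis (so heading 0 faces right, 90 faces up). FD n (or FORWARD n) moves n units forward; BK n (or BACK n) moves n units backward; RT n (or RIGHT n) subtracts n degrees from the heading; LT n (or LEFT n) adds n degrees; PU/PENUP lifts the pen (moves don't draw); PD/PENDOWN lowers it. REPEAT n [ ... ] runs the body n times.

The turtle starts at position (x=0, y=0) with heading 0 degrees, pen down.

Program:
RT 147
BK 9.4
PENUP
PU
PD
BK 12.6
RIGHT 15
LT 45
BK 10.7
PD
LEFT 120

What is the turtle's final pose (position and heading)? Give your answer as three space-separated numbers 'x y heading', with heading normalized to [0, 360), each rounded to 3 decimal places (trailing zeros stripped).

Answer: 23.308 21.516 3

Derivation:
Executing turtle program step by step:
Start: pos=(0,0), heading=0, pen down
RT 147: heading 0 -> 213
BK 9.4: (0,0) -> (7.884,5.12) [heading=213, draw]
PU: pen up
PU: pen up
PD: pen down
BK 12.6: (7.884,5.12) -> (18.451,11.982) [heading=213, draw]
RT 15: heading 213 -> 198
LT 45: heading 198 -> 243
BK 10.7: (18.451,11.982) -> (23.308,21.516) [heading=243, draw]
PD: pen down
LT 120: heading 243 -> 3
Final: pos=(23.308,21.516), heading=3, 3 segment(s) drawn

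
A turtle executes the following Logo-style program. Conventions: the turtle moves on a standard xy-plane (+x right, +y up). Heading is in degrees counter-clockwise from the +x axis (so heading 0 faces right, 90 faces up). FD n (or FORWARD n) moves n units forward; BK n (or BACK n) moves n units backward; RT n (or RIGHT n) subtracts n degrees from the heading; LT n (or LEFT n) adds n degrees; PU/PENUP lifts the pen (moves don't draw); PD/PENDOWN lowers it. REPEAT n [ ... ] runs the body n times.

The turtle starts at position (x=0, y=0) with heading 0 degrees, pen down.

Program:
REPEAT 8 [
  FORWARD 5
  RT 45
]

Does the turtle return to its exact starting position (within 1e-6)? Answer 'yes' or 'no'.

Answer: yes

Derivation:
Executing turtle program step by step:
Start: pos=(0,0), heading=0, pen down
REPEAT 8 [
  -- iteration 1/8 --
  FD 5: (0,0) -> (5,0) [heading=0, draw]
  RT 45: heading 0 -> 315
  -- iteration 2/8 --
  FD 5: (5,0) -> (8.536,-3.536) [heading=315, draw]
  RT 45: heading 315 -> 270
  -- iteration 3/8 --
  FD 5: (8.536,-3.536) -> (8.536,-8.536) [heading=270, draw]
  RT 45: heading 270 -> 225
  -- iteration 4/8 --
  FD 5: (8.536,-8.536) -> (5,-12.071) [heading=225, draw]
  RT 45: heading 225 -> 180
  -- iteration 5/8 --
  FD 5: (5,-12.071) -> (0,-12.071) [heading=180, draw]
  RT 45: heading 180 -> 135
  -- iteration 6/8 --
  FD 5: (0,-12.071) -> (-3.536,-8.536) [heading=135, draw]
  RT 45: heading 135 -> 90
  -- iteration 7/8 --
  FD 5: (-3.536,-8.536) -> (-3.536,-3.536) [heading=90, draw]
  RT 45: heading 90 -> 45
  -- iteration 8/8 --
  FD 5: (-3.536,-3.536) -> (0,0) [heading=45, draw]
  RT 45: heading 45 -> 0
]
Final: pos=(0,0), heading=0, 8 segment(s) drawn

Start position: (0, 0)
Final position: (0, 0)
Distance = 0; < 1e-6 -> CLOSED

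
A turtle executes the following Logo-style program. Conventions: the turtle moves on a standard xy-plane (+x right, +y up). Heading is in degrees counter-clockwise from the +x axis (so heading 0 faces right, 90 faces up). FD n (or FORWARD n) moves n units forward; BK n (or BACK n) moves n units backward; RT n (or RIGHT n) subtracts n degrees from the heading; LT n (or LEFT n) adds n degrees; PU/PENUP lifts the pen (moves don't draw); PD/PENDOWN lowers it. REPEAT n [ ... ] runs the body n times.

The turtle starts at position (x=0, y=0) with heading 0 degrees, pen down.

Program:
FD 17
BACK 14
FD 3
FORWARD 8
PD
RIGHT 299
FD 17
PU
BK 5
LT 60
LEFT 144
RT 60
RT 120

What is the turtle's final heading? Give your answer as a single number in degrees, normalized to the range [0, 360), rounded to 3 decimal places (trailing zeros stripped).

Executing turtle program step by step:
Start: pos=(0,0), heading=0, pen down
FD 17: (0,0) -> (17,0) [heading=0, draw]
BK 14: (17,0) -> (3,0) [heading=0, draw]
FD 3: (3,0) -> (6,0) [heading=0, draw]
FD 8: (6,0) -> (14,0) [heading=0, draw]
PD: pen down
RT 299: heading 0 -> 61
FD 17: (14,0) -> (22.242,14.869) [heading=61, draw]
PU: pen up
BK 5: (22.242,14.869) -> (19.818,10.495) [heading=61, move]
LT 60: heading 61 -> 121
LT 144: heading 121 -> 265
RT 60: heading 265 -> 205
RT 120: heading 205 -> 85
Final: pos=(19.818,10.495), heading=85, 5 segment(s) drawn

Answer: 85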